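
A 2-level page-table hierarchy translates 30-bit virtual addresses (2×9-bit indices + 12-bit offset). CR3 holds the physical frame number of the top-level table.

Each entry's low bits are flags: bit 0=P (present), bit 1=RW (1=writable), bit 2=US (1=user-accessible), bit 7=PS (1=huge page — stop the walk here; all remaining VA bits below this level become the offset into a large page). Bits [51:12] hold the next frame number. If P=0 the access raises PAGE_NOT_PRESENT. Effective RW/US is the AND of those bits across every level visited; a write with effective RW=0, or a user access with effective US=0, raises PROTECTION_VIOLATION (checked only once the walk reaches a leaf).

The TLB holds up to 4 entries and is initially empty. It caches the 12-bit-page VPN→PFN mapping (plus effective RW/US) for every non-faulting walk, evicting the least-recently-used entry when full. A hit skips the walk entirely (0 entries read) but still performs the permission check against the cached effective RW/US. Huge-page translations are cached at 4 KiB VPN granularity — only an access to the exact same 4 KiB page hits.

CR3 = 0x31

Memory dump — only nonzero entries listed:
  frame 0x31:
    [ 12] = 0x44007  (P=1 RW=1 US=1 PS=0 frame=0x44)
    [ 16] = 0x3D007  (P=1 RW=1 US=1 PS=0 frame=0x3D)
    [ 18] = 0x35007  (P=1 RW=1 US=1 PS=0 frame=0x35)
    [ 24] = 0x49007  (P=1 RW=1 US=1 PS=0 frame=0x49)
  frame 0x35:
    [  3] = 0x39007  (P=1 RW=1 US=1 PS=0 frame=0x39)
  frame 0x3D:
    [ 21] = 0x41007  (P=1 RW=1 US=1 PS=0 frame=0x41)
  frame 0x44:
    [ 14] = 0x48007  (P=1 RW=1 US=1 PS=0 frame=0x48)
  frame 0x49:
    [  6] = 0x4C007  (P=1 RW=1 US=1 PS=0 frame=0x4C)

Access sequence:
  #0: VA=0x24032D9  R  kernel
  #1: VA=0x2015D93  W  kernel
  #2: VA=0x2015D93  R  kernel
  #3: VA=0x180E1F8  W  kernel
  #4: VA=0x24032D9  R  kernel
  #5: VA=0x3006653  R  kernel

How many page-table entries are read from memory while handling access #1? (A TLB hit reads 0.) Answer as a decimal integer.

Trace:
#0 VA=0x24032D9 (r,kernel):
  L0 @0x31[18] → 0x35007  P=1,RW=1,US=1,PS=0
  L1 @0x35[3] → 0x39007  P=1,RW=1,US=1,PS=0
  → PA=0x392D9  (2 entries read)
#1 VA=0x2015D93 (w,kernel):
  L0 @0x31[16] → 0x3D007  P=1,RW=1,US=1,PS=0
  L1 @0x3D[21] → 0x41007  P=1,RW=1,US=1,PS=0
  → PA=0x41D93  (2 entries read)
#2 VA=0x2015D93 (r,kernel):
  TLB hit vpn=0x2015 → PA=0x41D93
#3 VA=0x180E1F8 (w,kernel):
  L0 @0x31[12] → 0x44007  P=1,RW=1,US=1,PS=0
  L1 @0x44[14] → 0x48007  P=1,RW=1,US=1,PS=0
  → PA=0x481F8  (2 entries read)
#4 VA=0x24032D9 (r,kernel):
  TLB hit vpn=0x2403 → PA=0x392D9
#5 VA=0x3006653 (r,kernel):
  L0 @0x31[24] → 0x49007  P=1,RW=1,US=1,PS=0
  L1 @0x49[6] → 0x4C007  P=1,RW=1,US=1,PS=0
  → PA=0x4C653  (2 entries read)

Entries read for #1: 2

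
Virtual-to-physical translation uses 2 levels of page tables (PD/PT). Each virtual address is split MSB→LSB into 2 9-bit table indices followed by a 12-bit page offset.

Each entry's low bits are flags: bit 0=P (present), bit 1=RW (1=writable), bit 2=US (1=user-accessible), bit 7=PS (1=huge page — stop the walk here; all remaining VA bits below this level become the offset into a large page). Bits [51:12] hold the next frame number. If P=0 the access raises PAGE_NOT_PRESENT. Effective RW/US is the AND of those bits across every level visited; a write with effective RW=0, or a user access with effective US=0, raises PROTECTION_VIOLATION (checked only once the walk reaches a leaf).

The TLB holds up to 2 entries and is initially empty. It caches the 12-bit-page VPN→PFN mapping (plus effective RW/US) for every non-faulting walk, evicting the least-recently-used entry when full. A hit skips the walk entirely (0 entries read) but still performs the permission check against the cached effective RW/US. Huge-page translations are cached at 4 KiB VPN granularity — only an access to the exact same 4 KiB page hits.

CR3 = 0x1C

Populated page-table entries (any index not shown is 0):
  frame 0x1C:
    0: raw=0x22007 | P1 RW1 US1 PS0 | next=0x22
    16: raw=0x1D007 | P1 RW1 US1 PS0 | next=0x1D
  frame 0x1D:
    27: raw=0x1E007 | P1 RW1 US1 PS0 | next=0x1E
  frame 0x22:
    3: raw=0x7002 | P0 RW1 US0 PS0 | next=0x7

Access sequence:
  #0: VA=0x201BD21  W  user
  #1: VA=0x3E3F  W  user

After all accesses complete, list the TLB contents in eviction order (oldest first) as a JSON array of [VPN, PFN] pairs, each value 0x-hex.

Per-access translation:
#0 VA=0x201BD21 (w,user):
  [0] read 0x1C idx=16: raw=0x1D007 flags P=1 W=1 U=1 S=0
  [1] read 0x1D idx=27: raw=0x1E007 flags P=1 W=1 U=1 S=0
  → PA=0x1ED21  (2 entries read)
#1 VA=0x3E3F (w,user):
  [0] read 0x1C idx=0: raw=0x22007 flags P=1 W=1 U=1 S=0
  [1] read 0x22 idx=3: raw=0x7002 flags P=0 W=1 U=0 S=0
  ✗ PAGE_NOT_PRESENT  [2 reads]

TLB: [["0x201B", "0x1E"]]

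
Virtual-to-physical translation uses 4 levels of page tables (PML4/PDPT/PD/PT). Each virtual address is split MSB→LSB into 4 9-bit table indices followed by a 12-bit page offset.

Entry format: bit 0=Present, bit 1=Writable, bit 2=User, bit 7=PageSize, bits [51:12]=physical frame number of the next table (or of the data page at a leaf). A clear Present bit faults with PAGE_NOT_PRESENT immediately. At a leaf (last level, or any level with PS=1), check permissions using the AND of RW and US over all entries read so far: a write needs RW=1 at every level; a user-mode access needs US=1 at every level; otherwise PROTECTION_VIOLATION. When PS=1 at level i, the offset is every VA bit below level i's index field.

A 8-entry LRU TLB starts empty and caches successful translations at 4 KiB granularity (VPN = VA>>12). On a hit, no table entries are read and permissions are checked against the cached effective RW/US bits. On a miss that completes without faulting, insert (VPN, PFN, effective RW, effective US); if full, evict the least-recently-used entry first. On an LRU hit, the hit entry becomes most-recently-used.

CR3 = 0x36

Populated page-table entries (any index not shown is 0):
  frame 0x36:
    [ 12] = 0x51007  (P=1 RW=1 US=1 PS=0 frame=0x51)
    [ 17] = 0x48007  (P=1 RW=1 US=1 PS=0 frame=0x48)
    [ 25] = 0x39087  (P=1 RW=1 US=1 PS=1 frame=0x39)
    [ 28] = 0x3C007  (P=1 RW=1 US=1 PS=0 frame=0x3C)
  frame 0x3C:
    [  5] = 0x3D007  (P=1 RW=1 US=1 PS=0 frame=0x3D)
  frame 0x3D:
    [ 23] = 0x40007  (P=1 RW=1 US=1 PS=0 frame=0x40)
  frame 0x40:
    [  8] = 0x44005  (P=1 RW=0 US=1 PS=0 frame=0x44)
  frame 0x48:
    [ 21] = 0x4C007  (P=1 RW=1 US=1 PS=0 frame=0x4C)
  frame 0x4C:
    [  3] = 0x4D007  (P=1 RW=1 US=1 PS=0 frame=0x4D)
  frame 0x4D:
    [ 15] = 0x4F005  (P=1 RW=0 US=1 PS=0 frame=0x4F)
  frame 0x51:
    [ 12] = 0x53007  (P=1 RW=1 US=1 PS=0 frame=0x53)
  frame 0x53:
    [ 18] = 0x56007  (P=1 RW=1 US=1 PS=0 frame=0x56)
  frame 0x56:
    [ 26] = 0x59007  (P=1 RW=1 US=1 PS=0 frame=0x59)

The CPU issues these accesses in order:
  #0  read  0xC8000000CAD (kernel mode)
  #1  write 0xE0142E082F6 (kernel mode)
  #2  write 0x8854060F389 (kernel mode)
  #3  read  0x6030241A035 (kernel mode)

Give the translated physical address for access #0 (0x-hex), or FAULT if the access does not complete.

Trace:
#0 VA=0xC8000000CAD (r,kernel):
  L0: frame=0x36 idx=25 entry=0x39087 [P=1 RW=1 US=1 PS=1]
  ✓ 0x39CAD (huge @L0)  — 1 lookups
#1 VA=0xE0142E082F6 (w,kernel):
  L0: frame=0x36 idx=28 entry=0x3C007 [P=1 RW=1 US=1 PS=0]
  L1: frame=0x3C idx=5 entry=0x3D007 [P=1 RW=1 US=1 PS=0]
  L2: frame=0x3D idx=23 entry=0x40007 [P=1 RW=1 US=1 PS=0]
  L3: frame=0x40 idx=8 entry=0x44005 [P=1 RW=0 US=1 PS=0]
  ✗ PROTECTION_VIOLATION  [4 reads]
#2 VA=0x8854060F389 (w,kernel):
  L0: frame=0x36 idx=17 entry=0x48007 [P=1 RW=1 US=1 PS=0]
  L1: frame=0x48 idx=21 entry=0x4C007 [P=1 RW=1 US=1 PS=0]
  L2: frame=0x4C idx=3 entry=0x4D007 [P=1 RW=1 US=1 PS=0]
  L3: frame=0x4D idx=15 entry=0x4F005 [P=1 RW=0 US=1 PS=0]
  ✗ PROTECTION_VIOLATION  [4 reads]
#3 VA=0x6030241A035 (r,kernel):
  L0: frame=0x36 idx=12 entry=0x51007 [P=1 RW=1 US=1 PS=0]
  L1: frame=0x51 idx=12 entry=0x53007 [P=1 RW=1 US=1 PS=0]
  L2: frame=0x53 idx=18 entry=0x56007 [P=1 RW=1 US=1 PS=0]
  L3: frame=0x56 idx=26 entry=0x59007 [P=1 RW=1 US=1 PS=0]
  ✓ 0x59035  — 4 lookups

Access #0 PA: 0x39CAD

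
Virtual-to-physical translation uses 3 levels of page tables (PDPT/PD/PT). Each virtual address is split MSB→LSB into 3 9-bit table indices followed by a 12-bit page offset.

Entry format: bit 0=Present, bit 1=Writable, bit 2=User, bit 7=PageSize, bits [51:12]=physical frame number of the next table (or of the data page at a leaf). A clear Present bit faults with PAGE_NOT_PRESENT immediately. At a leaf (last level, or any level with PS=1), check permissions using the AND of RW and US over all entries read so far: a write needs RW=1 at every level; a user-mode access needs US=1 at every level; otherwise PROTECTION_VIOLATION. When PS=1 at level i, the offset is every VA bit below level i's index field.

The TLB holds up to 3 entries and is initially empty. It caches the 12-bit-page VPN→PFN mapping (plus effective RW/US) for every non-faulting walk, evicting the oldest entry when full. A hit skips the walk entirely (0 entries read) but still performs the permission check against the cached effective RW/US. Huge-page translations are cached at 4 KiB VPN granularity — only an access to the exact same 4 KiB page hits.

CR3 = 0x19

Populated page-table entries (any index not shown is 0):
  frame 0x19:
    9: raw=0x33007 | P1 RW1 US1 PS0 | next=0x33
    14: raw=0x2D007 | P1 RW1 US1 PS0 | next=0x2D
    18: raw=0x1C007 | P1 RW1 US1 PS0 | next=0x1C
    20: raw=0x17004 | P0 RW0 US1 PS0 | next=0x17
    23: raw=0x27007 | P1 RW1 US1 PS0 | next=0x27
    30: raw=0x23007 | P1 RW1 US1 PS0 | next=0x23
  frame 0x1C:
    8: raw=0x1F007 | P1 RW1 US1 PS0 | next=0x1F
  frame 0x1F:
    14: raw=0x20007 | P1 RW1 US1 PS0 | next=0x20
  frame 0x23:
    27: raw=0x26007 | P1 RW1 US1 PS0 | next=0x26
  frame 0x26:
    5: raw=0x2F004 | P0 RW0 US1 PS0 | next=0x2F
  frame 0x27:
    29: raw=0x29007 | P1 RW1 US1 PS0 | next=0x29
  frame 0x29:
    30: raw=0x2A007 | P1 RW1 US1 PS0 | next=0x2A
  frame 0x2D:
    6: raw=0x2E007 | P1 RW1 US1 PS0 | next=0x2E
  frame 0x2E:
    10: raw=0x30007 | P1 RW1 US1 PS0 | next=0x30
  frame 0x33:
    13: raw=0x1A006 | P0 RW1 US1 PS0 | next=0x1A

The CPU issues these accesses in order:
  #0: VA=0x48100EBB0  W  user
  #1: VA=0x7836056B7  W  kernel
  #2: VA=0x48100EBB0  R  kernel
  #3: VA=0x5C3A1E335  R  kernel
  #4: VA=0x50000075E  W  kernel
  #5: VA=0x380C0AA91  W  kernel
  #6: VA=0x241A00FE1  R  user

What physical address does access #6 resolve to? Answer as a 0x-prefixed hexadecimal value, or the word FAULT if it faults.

Walk each access:
#0 VA=0x48100EBB0 (w,user):
  lvl0: tbl 0x19, slot 18 ⇒ 0x1C007 (P1/RW1/US1/PS0)
  lvl1: tbl 0x1C, slot 8 ⇒ 0x1F007 (P1/RW1/US1/PS0)
  lvl2: tbl 0x1F, slot 14 ⇒ 0x20007 (P1/RW1/US1/PS0)
  ✓ 0x20BB0  — 3 lookups
#1 VA=0x7836056B7 (w,kernel):
  lvl0: tbl 0x19, slot 30 ⇒ 0x23007 (P1/RW1/US1/PS0)
  lvl1: tbl 0x23, slot 27 ⇒ 0x26007 (P1/RW1/US1/PS0)
  lvl2: tbl 0x26, slot 5 ⇒ 0x2F004 (P0/RW0/US1/PS0)
  ⇒ fault: PAGE_NOT_PRESENT  — 3 lookups
#2 VA=0x48100EBB0 (r,kernel):
  TLB hit vpn=0x48100E → PA=0x20BB0
#3 VA=0x5C3A1E335 (r,kernel):
  lvl0: tbl 0x19, slot 23 ⇒ 0x27007 (P1/RW1/US1/PS0)
  lvl1: tbl 0x27, slot 29 ⇒ 0x29007 (P1/RW1/US1/PS0)
  lvl2: tbl 0x29, slot 30 ⇒ 0x2A007 (P1/RW1/US1/PS0)
  ✓ 0x2A335  — 3 lookups
#4 VA=0x50000075E (w,kernel):
  lvl0: tbl 0x19, slot 20 ⇒ 0x17004 (P0/RW0/US1/PS0)
  ⇒ fault: PAGE_NOT_PRESENT  — 1 lookups
#5 VA=0x380C0AA91 (w,kernel):
  lvl0: tbl 0x19, slot 14 ⇒ 0x2D007 (P1/RW1/US1/PS0)
  lvl1: tbl 0x2D, slot 6 ⇒ 0x2E007 (P1/RW1/US1/PS0)
  lvl2: tbl 0x2E, slot 10 ⇒ 0x30007 (P1/RW1/US1/PS0)
  ✓ 0x30A91  — 3 lookups
#6 VA=0x241A00FE1 (r,user):
  lvl0: tbl 0x19, slot 9 ⇒ 0x33007 (P1/RW1/US1/PS0)
  lvl1: tbl 0x33, slot 13 ⇒ 0x1A006 (P0/RW1/US1/PS0)
  ⇒ fault: PAGE_NOT_PRESENT  — 2 lookups

Access #6 PA: FAULT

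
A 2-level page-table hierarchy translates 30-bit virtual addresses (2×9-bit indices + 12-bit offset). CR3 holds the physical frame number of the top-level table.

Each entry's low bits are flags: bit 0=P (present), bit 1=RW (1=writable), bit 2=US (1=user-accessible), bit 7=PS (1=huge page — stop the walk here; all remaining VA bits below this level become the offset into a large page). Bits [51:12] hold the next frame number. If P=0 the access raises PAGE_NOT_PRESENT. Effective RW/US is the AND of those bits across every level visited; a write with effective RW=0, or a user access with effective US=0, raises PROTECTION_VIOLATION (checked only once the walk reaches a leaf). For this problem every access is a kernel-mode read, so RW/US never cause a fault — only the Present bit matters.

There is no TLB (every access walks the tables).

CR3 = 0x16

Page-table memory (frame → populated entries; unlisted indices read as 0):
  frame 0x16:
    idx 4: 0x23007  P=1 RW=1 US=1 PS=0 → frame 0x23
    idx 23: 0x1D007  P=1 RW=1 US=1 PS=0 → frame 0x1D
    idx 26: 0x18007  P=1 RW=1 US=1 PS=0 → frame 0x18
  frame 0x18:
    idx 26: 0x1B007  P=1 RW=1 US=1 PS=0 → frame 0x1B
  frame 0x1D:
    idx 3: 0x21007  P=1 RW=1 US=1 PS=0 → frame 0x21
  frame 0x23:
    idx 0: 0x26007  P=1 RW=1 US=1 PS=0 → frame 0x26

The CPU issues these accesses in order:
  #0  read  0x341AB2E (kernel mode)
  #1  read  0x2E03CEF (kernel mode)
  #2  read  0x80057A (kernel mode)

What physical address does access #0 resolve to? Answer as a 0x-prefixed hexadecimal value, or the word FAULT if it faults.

Trace:
#0 VA=0x341AB2E (r,kernel):
  [0] read 0x16 idx=26: raw=0x18007 flags P=1 W=1 U=1 S=0
  [1] read 0x18 idx=26: raw=0x1B007 flags P=1 W=1 U=1 S=0
  ✓ 0x1BB2E  — 2 lookups
#1 VA=0x2E03CEF (r,kernel):
  [0] read 0x16 idx=23: raw=0x1D007 flags P=1 W=1 U=1 S=0
  [1] read 0x1D idx=3: raw=0x21007 flags P=1 W=1 U=1 S=0
  ✓ 0x21CEF  — 2 lookups
#2 VA=0x80057A (r,kernel):
  [0] read 0x16 idx=4: raw=0x23007 flags P=1 W=1 U=1 S=0
  [1] read 0x23 idx=0: raw=0x26007 flags P=1 W=1 U=1 S=0
  ✓ 0x2657A  — 2 lookups

Access #0 PA: 0x1BB2E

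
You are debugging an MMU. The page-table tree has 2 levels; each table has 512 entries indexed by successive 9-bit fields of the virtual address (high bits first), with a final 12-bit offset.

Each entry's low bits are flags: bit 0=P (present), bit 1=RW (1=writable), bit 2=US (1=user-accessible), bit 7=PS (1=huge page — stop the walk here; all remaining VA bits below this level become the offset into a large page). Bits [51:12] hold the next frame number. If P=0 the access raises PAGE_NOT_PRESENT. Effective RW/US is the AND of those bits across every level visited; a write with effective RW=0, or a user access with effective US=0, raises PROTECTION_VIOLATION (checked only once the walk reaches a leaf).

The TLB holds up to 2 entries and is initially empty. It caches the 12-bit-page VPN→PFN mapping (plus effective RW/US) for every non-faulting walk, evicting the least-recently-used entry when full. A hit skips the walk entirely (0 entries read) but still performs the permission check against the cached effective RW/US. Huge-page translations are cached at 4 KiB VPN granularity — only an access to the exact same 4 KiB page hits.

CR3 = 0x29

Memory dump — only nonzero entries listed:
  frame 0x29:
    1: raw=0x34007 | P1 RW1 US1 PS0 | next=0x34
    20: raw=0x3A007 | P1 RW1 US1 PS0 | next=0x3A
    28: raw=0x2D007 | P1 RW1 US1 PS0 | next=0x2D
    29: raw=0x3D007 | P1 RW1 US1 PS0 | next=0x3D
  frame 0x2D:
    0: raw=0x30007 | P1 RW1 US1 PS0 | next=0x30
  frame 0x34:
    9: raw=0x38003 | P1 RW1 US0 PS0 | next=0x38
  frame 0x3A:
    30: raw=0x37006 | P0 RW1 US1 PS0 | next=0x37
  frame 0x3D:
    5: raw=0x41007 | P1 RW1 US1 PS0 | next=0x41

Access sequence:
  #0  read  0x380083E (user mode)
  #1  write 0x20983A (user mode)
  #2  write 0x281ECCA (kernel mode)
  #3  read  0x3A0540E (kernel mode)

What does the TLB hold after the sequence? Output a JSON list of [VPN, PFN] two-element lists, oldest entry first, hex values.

Trace:
#0 VA=0x380083E (r,user):
  L0: frame=0x29 idx=28 entry=0x2D007 [P=1 RW=1 US=1 PS=0]
  L1: frame=0x2D idx=0 entry=0x30007 [P=1 RW=1 US=1 PS=0]
  ✓ 0x3083E  — 2 lookups
#1 VA=0x20983A (w,user):
  L0: frame=0x29 idx=1 entry=0x34007 [P=1 RW=1 US=1 PS=0]
  L1: frame=0x34 idx=9 entry=0x38003 [P=1 RW=1 US=0 PS=0]
  ✗ PROTECTION_VIOLATION  [2 reads]
#2 VA=0x281ECCA (w,kernel):
  L0: frame=0x29 idx=20 entry=0x3A007 [P=1 RW=1 US=1 PS=0]
  L1: frame=0x3A idx=30 entry=0x37006 [P=0 RW=1 US=1 PS=0]
  ✗ PAGE_NOT_PRESENT  [2 reads]
#3 VA=0x3A0540E (r,kernel):
  L0: frame=0x29 idx=29 entry=0x3D007 [P=1 RW=1 US=1 PS=0]
  L1: frame=0x3D idx=5 entry=0x41007 [P=1 RW=1 US=1 PS=0]
  ✓ 0x4140E  — 2 lookups

TLB: [["0x3800", "0x30"], ["0x3A05", "0x41"]]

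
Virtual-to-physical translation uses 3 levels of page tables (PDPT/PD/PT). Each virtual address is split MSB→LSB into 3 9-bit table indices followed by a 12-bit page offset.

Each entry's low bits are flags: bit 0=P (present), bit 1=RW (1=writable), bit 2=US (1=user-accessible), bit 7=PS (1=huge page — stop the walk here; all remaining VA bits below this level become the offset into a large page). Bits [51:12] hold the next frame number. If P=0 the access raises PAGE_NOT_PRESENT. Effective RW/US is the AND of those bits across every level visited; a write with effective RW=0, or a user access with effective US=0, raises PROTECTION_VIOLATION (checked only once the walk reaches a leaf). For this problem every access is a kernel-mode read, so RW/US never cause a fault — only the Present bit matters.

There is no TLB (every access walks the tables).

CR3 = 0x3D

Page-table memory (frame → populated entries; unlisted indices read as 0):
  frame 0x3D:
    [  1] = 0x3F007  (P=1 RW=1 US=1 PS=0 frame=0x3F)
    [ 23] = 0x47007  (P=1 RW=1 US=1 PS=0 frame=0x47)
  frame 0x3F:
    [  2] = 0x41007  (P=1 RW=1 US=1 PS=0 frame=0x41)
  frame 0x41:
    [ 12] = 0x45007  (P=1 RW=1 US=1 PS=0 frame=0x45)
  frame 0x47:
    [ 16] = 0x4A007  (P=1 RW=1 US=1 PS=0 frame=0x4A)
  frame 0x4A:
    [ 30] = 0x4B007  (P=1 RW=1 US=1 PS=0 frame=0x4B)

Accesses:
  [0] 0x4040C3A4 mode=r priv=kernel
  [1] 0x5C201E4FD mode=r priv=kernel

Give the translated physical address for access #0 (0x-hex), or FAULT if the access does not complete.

Trace:
#0 VA=0x4040C3A4 (r,kernel):
  L0: frame=0x3D idx=1 entry=0x3F007 [P=1 RW=1 US=1 PS=0]
  L1: frame=0x3F idx=2 entry=0x41007 [P=1 RW=1 US=1 PS=0]
  L2: frame=0x41 idx=12 entry=0x45007 [P=1 RW=1 US=1 PS=0]
  → PA=0x453A4  (3 entries read)
#1 VA=0x5C201E4FD (r,kernel):
  L0: frame=0x3D idx=23 entry=0x47007 [P=1 RW=1 US=1 PS=0]
  L1: frame=0x47 idx=16 entry=0x4A007 [P=1 RW=1 US=1 PS=0]
  L2: frame=0x4A idx=30 entry=0x4B007 [P=1 RW=1 US=1 PS=0]
  → PA=0x4B4FD  (3 entries read)

Access #0 PA: 0x453A4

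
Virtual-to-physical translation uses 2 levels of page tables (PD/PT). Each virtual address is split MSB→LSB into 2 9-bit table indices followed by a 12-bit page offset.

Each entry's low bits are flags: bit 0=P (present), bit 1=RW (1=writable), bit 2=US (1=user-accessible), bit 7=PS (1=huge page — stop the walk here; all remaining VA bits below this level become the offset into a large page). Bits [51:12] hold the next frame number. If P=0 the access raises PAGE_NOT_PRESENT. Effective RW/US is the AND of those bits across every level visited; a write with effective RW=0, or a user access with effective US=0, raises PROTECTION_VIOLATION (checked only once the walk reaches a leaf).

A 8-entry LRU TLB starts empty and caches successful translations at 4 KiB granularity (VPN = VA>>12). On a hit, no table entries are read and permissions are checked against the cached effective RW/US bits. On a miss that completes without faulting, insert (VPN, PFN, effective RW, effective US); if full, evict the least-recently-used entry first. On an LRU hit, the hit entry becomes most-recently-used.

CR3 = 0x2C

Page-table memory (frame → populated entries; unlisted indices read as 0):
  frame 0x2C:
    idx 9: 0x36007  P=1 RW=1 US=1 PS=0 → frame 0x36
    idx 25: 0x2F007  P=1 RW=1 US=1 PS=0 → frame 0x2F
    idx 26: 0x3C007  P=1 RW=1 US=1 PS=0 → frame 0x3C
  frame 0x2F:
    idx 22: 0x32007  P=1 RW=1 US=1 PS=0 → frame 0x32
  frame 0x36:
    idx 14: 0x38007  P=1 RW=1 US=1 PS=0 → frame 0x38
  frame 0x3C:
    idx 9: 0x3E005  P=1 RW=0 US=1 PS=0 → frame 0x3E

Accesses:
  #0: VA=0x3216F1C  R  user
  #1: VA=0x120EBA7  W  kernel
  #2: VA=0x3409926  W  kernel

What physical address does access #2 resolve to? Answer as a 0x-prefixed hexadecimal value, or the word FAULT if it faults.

Walk each access:
#0 VA=0x3216F1C (r,user):
  L0: frame=0x2C idx=25 entry=0x2F007 [P=1 RW=1 US=1 PS=0]
  L1: frame=0x2F idx=22 entry=0x32007 [P=1 RW=1 US=1 PS=0]
  → PA=0x32F1C  (2 entries read)
#1 VA=0x120EBA7 (w,kernel):
  L0: frame=0x2C idx=9 entry=0x36007 [P=1 RW=1 US=1 PS=0]
  L1: frame=0x36 idx=14 entry=0x38007 [P=1 RW=1 US=1 PS=0]
  → PA=0x38BA7  (2 entries read)
#2 VA=0x3409926 (w,kernel):
  L0: frame=0x2C idx=26 entry=0x3C007 [P=1 RW=1 US=1 PS=0]
  L1: frame=0x3C idx=9 entry=0x3E005 [P=1 RW=0 US=1 PS=0]
  ✗ PROTECTION_VIOLATION  [2 reads]

Access #2 PA: FAULT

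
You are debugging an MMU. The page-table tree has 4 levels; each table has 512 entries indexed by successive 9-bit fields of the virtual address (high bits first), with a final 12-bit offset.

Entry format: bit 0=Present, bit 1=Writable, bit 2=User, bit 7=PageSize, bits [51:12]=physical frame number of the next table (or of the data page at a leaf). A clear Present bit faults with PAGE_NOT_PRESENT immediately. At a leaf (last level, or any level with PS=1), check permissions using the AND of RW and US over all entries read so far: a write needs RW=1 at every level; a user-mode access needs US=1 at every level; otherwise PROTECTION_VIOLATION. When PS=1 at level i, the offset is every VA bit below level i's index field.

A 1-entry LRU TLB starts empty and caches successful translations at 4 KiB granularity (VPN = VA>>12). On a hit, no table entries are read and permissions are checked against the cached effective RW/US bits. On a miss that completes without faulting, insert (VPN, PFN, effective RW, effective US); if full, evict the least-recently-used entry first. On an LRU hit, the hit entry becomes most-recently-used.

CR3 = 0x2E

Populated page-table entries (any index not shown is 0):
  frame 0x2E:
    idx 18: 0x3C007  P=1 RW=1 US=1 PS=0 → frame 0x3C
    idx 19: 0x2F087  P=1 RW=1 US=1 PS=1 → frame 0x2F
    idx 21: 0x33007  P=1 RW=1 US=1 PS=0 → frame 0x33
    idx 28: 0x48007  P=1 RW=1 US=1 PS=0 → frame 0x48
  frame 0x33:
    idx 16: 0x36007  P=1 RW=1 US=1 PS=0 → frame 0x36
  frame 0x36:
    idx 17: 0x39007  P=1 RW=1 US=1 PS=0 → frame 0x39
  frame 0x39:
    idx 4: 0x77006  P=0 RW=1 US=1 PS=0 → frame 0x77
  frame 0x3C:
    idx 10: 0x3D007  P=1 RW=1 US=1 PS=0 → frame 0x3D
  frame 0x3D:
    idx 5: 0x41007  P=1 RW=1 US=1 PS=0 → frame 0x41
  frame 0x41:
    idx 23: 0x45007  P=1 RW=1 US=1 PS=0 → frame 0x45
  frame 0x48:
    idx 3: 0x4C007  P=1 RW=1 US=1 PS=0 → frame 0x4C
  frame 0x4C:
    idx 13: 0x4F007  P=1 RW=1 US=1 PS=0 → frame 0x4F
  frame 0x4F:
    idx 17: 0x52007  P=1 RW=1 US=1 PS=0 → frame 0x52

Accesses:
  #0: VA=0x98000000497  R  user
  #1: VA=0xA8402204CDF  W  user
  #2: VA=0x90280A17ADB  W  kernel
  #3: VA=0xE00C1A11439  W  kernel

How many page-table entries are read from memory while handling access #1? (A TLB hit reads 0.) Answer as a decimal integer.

Walk each access:
#0 VA=0x98000000497 (r,user):
  lvl0: tbl 0x2E, slot 19 ⇒ 0x2F087 (P1/RW1/US1/PS1)
  ✓ 0x2F497 (huge @L0)  — 1 lookups
#1 VA=0xA8402204CDF (w,user):
  lvl0: tbl 0x2E, slot 21 ⇒ 0x33007 (P1/RW1/US1/PS0)
  lvl1: tbl 0x33, slot 16 ⇒ 0x36007 (P1/RW1/US1/PS0)
  lvl2: tbl 0x36, slot 17 ⇒ 0x39007 (P1/RW1/US1/PS0)
  lvl3: tbl 0x39, slot 4 ⇒ 0x77006 (P0/RW1/US1/PS0)
  ⇒ fault: PAGE_NOT_PRESENT  — 4 lookups
#2 VA=0x90280A17ADB (w,kernel):
  lvl0: tbl 0x2E, slot 18 ⇒ 0x3C007 (P1/RW1/US1/PS0)
  lvl1: tbl 0x3C, slot 10 ⇒ 0x3D007 (P1/RW1/US1/PS0)
  lvl2: tbl 0x3D, slot 5 ⇒ 0x41007 (P1/RW1/US1/PS0)
  lvl3: tbl 0x41, slot 23 ⇒ 0x45007 (P1/RW1/US1/PS0)
  ✓ 0x45ADB  — 4 lookups
#3 VA=0xE00C1A11439 (w,kernel):
  lvl0: tbl 0x2E, slot 28 ⇒ 0x48007 (P1/RW1/US1/PS0)
  lvl1: tbl 0x48, slot 3 ⇒ 0x4C007 (P1/RW1/US1/PS0)
  lvl2: tbl 0x4C, slot 13 ⇒ 0x4F007 (P1/RW1/US1/PS0)
  lvl3: tbl 0x4F, slot 17 ⇒ 0x52007 (P1/RW1/US1/PS0)
  ✓ 0x52439  — 4 lookups

Entries read for #1: 4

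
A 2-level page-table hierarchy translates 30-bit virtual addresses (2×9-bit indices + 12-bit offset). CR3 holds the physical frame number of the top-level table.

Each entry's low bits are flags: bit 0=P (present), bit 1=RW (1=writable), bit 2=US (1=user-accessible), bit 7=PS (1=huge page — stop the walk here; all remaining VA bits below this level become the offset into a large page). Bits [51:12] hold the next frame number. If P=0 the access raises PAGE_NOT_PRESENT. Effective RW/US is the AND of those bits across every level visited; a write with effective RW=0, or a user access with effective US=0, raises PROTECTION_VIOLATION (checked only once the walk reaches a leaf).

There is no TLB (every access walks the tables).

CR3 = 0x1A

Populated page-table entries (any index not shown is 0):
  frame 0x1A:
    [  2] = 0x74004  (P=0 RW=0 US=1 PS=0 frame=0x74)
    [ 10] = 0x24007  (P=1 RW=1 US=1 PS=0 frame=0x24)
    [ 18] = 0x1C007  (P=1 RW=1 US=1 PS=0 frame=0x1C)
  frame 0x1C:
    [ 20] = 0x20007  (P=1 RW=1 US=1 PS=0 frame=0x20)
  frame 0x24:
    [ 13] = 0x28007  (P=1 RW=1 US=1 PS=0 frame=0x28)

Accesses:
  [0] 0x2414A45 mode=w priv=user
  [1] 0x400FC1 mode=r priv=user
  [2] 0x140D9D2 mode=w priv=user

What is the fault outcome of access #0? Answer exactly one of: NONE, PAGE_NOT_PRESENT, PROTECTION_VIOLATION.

Trace:
#0 VA=0x2414A45 (w,user):
  lvl0: tbl 0x1A, slot 18 ⇒ 0x1C007 (P1/RW1/US1/PS0)
  lvl1: tbl 0x1C, slot 20 ⇒ 0x20007 (P1/RW1/US1/PS0)
  ✓ 0x20A45  — 2 lookups
#1 VA=0x400FC1 (r,user):
  lvl0: tbl 0x1A, slot 2 ⇒ 0x74004 (P0/RW0/US1/PS0)
  ✗ PAGE_NOT_PRESENT  [1 reads]
#2 VA=0x140D9D2 (w,user):
  lvl0: tbl 0x1A, slot 10 ⇒ 0x24007 (P1/RW1/US1/PS0)
  lvl1: tbl 0x24, slot 13 ⇒ 0x28007 (P1/RW1/US1/PS0)
  ✓ 0x289D2  — 2 lookups

Access #0 fault: NONE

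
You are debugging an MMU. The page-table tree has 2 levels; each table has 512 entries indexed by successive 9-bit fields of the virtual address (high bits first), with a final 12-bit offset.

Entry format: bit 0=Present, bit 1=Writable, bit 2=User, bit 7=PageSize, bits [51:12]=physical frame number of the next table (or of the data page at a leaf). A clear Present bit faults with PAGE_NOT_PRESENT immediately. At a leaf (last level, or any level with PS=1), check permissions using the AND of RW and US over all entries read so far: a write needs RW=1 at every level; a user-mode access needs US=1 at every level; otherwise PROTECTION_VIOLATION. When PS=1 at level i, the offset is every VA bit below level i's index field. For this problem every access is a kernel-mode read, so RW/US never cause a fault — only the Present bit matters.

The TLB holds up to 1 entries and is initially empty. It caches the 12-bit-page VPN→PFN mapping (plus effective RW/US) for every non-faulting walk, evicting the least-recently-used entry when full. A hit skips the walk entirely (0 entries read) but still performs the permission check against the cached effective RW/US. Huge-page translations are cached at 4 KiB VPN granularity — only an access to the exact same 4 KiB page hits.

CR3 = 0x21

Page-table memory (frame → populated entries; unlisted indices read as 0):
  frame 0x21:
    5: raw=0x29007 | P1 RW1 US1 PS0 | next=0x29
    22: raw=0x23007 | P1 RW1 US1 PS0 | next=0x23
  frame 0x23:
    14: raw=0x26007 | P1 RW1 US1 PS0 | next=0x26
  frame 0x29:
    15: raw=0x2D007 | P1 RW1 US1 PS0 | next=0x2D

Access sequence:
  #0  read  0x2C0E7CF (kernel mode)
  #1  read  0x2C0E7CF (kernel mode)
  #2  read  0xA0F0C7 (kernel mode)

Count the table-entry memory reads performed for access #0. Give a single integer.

Walk each access:
#0 VA=0x2C0E7CF (r,kernel):
  lvl0: tbl 0x21, slot 22 ⇒ 0x23007 (P1/RW1/US1/PS0)
  lvl1: tbl 0x23, slot 14 ⇒ 0x26007 (P1/RW1/US1/PS0)
  ⇒ phys 0x267CF  [2 reads]
#1 VA=0x2C0E7CF (r,kernel):
  TLB hit vpn=0x2C0E → PA=0x267CF
#2 VA=0xA0F0C7 (r,kernel):
  lvl0: tbl 0x21, slot 5 ⇒ 0x29007 (P1/RW1/US1/PS0)
  lvl1: tbl 0x29, slot 15 ⇒ 0x2D007 (P1/RW1/US1/PS0)
  ⇒ phys 0x2D0C7  [2 reads]

Entries read for #0: 2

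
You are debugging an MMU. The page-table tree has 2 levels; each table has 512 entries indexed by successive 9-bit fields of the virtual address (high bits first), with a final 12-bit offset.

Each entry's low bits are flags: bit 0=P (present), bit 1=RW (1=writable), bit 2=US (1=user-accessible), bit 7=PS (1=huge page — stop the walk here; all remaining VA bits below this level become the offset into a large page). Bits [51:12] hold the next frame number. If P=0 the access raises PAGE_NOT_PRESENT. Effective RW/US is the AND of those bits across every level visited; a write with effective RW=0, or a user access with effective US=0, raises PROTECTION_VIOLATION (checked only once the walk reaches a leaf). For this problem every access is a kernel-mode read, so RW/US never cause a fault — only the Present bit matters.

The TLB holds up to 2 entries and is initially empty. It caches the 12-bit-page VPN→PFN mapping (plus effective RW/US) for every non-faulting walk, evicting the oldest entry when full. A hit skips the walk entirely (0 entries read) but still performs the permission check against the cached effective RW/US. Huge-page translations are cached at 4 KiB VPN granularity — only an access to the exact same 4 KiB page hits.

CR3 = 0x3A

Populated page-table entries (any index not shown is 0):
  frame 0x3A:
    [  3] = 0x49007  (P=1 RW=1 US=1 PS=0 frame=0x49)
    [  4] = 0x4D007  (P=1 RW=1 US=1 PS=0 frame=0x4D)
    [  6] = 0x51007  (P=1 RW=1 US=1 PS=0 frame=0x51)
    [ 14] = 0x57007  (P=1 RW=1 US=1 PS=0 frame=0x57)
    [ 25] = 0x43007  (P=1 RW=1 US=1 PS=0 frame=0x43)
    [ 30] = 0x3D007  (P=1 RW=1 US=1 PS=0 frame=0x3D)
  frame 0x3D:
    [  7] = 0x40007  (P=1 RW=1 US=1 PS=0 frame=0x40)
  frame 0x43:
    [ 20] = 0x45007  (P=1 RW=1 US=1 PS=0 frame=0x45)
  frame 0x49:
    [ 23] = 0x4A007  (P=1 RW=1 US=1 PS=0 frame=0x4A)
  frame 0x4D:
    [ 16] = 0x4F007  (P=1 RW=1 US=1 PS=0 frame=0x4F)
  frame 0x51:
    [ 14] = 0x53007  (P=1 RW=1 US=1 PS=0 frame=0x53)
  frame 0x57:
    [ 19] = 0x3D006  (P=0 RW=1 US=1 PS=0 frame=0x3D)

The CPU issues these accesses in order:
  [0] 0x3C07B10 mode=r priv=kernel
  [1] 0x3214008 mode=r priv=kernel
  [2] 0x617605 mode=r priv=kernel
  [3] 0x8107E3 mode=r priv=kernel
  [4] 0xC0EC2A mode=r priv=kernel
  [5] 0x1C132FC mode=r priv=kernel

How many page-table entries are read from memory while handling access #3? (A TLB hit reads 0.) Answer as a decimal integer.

Walk each access:
#0 VA=0x3C07B10 (r,kernel):
  lvl0: tbl 0x3A, slot 30 ⇒ 0x3D007 (P1/RW1/US1/PS0)
  lvl1: tbl 0x3D, slot 7 ⇒ 0x40007 (P1/RW1/US1/PS0)
  ⇒ phys 0x40B10  [2 reads]
#1 VA=0x3214008 (r,kernel):
  lvl0: tbl 0x3A, slot 25 ⇒ 0x43007 (P1/RW1/US1/PS0)
  lvl1: tbl 0x43, slot 20 ⇒ 0x45007 (P1/RW1/US1/PS0)
  ⇒ phys 0x45008  [2 reads]
#2 VA=0x617605 (r,kernel):
  lvl0: tbl 0x3A, slot 3 ⇒ 0x49007 (P1/RW1/US1/PS0)
  lvl1: tbl 0x49, slot 23 ⇒ 0x4A007 (P1/RW1/US1/PS0)
  ⇒ phys 0x4A605  [2 reads]
#3 VA=0x8107E3 (r,kernel):
  lvl0: tbl 0x3A, slot 4 ⇒ 0x4D007 (P1/RW1/US1/PS0)
  lvl1: tbl 0x4D, slot 16 ⇒ 0x4F007 (P1/RW1/US1/PS0)
  ⇒ phys 0x4F7E3  [2 reads]
#4 VA=0xC0EC2A (r,kernel):
  lvl0: tbl 0x3A, slot 6 ⇒ 0x51007 (P1/RW1/US1/PS0)
  lvl1: tbl 0x51, slot 14 ⇒ 0x53007 (P1/RW1/US1/PS0)
  ⇒ phys 0x53C2A  [2 reads]
#5 VA=0x1C132FC (r,kernel):
  lvl0: tbl 0x3A, slot 14 ⇒ 0x57007 (P1/RW1/US1/PS0)
  lvl1: tbl 0x57, slot 19 ⇒ 0x3D006 (P0/RW1/US1/PS0)
  ⇒ fault: PAGE_NOT_PRESENT  — 2 lookups

Entries read for #3: 2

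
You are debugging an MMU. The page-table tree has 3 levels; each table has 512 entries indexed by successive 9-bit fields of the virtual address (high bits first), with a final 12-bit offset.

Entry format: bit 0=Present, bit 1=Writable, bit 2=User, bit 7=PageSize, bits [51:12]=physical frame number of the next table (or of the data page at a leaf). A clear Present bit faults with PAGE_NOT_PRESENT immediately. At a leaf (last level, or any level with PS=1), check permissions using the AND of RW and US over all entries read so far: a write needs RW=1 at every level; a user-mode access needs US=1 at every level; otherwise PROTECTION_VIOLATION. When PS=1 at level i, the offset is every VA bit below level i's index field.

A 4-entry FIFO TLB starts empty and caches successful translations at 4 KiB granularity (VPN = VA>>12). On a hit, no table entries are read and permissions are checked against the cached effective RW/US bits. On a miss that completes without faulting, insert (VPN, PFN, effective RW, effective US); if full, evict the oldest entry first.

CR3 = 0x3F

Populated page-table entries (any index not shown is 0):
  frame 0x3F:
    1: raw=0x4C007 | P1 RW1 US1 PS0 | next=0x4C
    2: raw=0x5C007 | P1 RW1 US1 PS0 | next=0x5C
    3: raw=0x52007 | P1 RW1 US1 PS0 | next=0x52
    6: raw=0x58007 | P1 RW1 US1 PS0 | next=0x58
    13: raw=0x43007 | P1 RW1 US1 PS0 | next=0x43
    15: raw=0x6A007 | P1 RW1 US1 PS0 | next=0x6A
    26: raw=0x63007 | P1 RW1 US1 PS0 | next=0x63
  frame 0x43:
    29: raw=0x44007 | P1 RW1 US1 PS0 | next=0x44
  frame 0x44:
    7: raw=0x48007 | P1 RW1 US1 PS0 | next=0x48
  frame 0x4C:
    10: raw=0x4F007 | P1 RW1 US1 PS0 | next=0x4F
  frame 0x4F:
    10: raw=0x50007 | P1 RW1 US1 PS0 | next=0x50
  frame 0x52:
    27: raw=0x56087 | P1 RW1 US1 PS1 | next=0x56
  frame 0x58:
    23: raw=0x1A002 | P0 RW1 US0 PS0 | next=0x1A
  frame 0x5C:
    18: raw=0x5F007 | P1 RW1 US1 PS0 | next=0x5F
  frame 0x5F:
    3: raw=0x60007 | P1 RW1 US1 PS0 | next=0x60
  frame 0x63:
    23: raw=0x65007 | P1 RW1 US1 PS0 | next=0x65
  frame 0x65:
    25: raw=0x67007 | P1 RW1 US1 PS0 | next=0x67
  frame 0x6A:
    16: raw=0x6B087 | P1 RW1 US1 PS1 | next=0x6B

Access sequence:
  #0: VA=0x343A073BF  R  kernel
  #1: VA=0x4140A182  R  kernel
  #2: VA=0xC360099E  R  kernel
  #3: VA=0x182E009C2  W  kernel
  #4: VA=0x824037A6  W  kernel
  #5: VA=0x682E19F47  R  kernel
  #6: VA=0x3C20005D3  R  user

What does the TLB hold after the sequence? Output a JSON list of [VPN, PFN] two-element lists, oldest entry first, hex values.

Per-access translation:
#0 VA=0x343A073BF (r,kernel):
  [0] read 0x3F idx=13: raw=0x43007 flags P=1 W=1 U=1 S=0
  [1] read 0x43 idx=29: raw=0x44007 flags P=1 W=1 U=1 S=0
  [2] read 0x44 idx=7: raw=0x48007 flags P=1 W=1 U=1 S=0
  ✓ 0x483BF  — 3 lookups
#1 VA=0x4140A182 (r,kernel):
  [0] read 0x3F idx=1: raw=0x4C007 flags P=1 W=1 U=1 S=0
  [1] read 0x4C idx=10: raw=0x4F007 flags P=1 W=1 U=1 S=0
  [2] read 0x4F idx=10: raw=0x50007 flags P=1 W=1 U=1 S=0
  ✓ 0x50182  — 3 lookups
#2 VA=0xC360099E (r,kernel):
  [0] read 0x3F idx=3: raw=0x52007 flags P=1 W=1 U=1 S=0
  [1] read 0x52 idx=27: raw=0x56087 flags P=1 W=1 U=1 S=1
  ✓ 0x5699E (huge @L1)  — 2 lookups
#3 VA=0x182E009C2 (w,kernel):
  [0] read 0x3F idx=6: raw=0x58007 flags P=1 W=1 U=1 S=0
  [1] read 0x58 idx=23: raw=0x1A002 flags P=0 W=1 U=0 S=0
  → PAGE_NOT_PRESENT  (2 entries read)
#4 VA=0x824037A6 (w,kernel):
  [0] read 0x3F idx=2: raw=0x5C007 flags P=1 W=1 U=1 S=0
  [1] read 0x5C idx=18: raw=0x5F007 flags P=1 W=1 U=1 S=0
  [2] read 0x5F idx=3: raw=0x60007 flags P=1 W=1 U=1 S=0
  ✓ 0x607A6  — 3 lookups
#5 VA=0x682E19F47 (r,kernel):
  [0] read 0x3F idx=26: raw=0x63007 flags P=1 W=1 U=1 S=0
  [1] read 0x63 idx=23: raw=0x65007 flags P=1 W=1 U=1 S=0
  [2] read 0x65 idx=25: raw=0x67007 flags P=1 W=1 U=1 S=0
  ✓ 0x67F47  — 3 lookups
#6 VA=0x3C20005D3 (r,user):
  [0] read 0x3F idx=15: raw=0x6A007 flags P=1 W=1 U=1 S=0
  [1] read 0x6A idx=16: raw=0x6B087 flags P=1 W=1 U=1 S=1
  ✓ 0x6B5D3 (huge @L1)  — 2 lookups

TLB: [["0xC3600", "0x56"], ["0x82403", "0x60"], ["0x682E19", "0x67"], ["0x3C2000", "0x6B"]]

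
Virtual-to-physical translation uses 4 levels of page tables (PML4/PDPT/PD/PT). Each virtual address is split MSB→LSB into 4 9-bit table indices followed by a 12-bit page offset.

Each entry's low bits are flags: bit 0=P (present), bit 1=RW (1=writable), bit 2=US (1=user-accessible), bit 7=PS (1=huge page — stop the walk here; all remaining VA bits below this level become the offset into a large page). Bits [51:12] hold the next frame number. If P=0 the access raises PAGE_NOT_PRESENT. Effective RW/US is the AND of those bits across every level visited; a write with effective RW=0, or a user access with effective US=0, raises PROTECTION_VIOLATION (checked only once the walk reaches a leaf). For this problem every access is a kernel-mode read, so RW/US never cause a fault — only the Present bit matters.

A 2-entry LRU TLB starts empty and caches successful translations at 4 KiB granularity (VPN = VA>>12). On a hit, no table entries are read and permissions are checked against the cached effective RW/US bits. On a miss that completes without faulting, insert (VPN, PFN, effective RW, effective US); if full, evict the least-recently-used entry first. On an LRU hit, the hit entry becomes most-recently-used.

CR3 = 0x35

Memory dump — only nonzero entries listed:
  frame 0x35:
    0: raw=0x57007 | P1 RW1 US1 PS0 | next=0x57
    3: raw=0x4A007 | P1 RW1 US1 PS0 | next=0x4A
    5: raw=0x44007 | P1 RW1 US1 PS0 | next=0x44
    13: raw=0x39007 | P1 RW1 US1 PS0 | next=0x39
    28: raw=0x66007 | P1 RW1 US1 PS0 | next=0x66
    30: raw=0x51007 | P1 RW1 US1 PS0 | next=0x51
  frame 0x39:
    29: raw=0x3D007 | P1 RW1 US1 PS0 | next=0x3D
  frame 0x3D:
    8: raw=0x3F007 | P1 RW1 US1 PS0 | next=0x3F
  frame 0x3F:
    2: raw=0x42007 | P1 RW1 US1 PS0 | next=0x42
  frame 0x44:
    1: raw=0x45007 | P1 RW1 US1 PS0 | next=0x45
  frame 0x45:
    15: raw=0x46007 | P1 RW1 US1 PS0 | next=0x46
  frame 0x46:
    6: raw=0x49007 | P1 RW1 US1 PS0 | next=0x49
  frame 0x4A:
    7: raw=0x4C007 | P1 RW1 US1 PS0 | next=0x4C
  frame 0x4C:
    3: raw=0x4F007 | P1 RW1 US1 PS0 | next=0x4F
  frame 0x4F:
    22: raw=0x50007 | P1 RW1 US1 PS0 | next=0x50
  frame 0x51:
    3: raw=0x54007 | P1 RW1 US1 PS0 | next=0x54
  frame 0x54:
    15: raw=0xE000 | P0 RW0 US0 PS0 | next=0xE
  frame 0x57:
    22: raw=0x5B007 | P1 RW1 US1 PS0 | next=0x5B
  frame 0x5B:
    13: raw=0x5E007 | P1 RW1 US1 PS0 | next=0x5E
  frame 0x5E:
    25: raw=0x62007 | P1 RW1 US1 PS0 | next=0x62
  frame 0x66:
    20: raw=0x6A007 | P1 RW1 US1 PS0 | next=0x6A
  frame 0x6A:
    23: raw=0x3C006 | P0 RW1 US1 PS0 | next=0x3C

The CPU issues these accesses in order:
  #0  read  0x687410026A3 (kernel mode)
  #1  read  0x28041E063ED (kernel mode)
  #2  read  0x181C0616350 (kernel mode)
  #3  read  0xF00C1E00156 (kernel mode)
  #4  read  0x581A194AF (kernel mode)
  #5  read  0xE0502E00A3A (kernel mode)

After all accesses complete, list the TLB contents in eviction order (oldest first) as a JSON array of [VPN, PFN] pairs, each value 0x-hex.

Walk each access:
#0 VA=0x687410026A3 (r,kernel):
  lvl0: tbl 0x35, slot 13 ⇒ 0x39007 (P1/RW1/US1/PS0)
  lvl1: tbl 0x39, slot 29 ⇒ 0x3D007 (P1/RW1/US1/PS0)
  lvl2: tbl 0x3D, slot 8 ⇒ 0x3F007 (P1/RW1/US1/PS0)
  lvl3: tbl 0x3F, slot 2 ⇒ 0x42007 (P1/RW1/US1/PS0)
  ⇒ phys 0x426A3  [4 reads]
#1 VA=0x28041E063ED (r,kernel):
  lvl0: tbl 0x35, slot 5 ⇒ 0x44007 (P1/RW1/US1/PS0)
  lvl1: tbl 0x44, slot 1 ⇒ 0x45007 (P1/RW1/US1/PS0)
  lvl2: tbl 0x45, slot 15 ⇒ 0x46007 (P1/RW1/US1/PS0)
  lvl3: tbl 0x46, slot 6 ⇒ 0x49007 (P1/RW1/US1/PS0)
  ⇒ phys 0x493ED  [4 reads]
#2 VA=0x181C0616350 (r,kernel):
  lvl0: tbl 0x35, slot 3 ⇒ 0x4A007 (P1/RW1/US1/PS0)
  lvl1: tbl 0x4A, slot 7 ⇒ 0x4C007 (P1/RW1/US1/PS0)
  lvl2: tbl 0x4C, slot 3 ⇒ 0x4F007 (P1/RW1/US1/PS0)
  lvl3: tbl 0x4F, slot 22 ⇒ 0x50007 (P1/RW1/US1/PS0)
  ⇒ phys 0x50350  [4 reads]
#3 VA=0xF00C1E00156 (r,kernel):
  lvl0: tbl 0x35, slot 30 ⇒ 0x51007 (P1/RW1/US1/PS0)
  lvl1: tbl 0x51, slot 3 ⇒ 0x54007 (P1/RW1/US1/PS0)
  lvl2: tbl 0x54, slot 15 ⇒ 0xE000 (P0/RW0/US0/PS0)
  → PAGE_NOT_PRESENT  (3 entries read)
#4 VA=0x581A194AF (r,kernel):
  lvl0: tbl 0x35, slot 0 ⇒ 0x57007 (P1/RW1/US1/PS0)
  lvl1: tbl 0x57, slot 22 ⇒ 0x5B007 (P1/RW1/US1/PS0)
  lvl2: tbl 0x5B, slot 13 ⇒ 0x5E007 (P1/RW1/US1/PS0)
  lvl3: tbl 0x5E, slot 25 ⇒ 0x62007 (P1/RW1/US1/PS0)
  ⇒ phys 0x624AF  [4 reads]
#5 VA=0xE0502E00A3A (r,kernel):
  lvl0: tbl 0x35, slot 28 ⇒ 0x66007 (P1/RW1/US1/PS0)
  lvl1: tbl 0x66, slot 20 ⇒ 0x6A007 (P1/RW1/US1/PS0)
  lvl2: tbl 0x6A, slot 23 ⇒ 0x3C006 (P0/RW1/US1/PS0)
  → PAGE_NOT_PRESENT  (3 entries read)

TLB: [["0x181C0616", "0x50"], ["0x581A19", "0x62"]]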